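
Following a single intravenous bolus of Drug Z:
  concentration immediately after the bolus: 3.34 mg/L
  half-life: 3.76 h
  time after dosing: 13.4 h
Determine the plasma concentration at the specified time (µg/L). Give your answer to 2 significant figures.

280 µg/L

k = ln2 / t½ = 0.693147 / 3.76 = 0.1843 h⁻¹
C = C₀ · e^(−k·t) = 3.340 × e^(−0.1843 × 13.4)
  = 3.340 × 0.08462 = 0.2826 mg/L
Convert: 0.2826 mg/L × 1000 = 282.6 µg/L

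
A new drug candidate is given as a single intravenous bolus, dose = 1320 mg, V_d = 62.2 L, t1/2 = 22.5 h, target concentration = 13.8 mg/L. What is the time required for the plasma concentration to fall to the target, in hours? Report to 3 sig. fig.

C₀ = Dose / Vd = 1320 / 62.2 = 21.22 mg/L
k = ln2 / t½ = 0.693147 / 22.5 = 0.03081 h⁻¹
t = ln(C₀ / C) / k = ln(21.22 / 13.8) / 0.03081
  = ln(1.538) / 0.03081 = 0.4305 / 0.03081 = 13.97 h

14.0 h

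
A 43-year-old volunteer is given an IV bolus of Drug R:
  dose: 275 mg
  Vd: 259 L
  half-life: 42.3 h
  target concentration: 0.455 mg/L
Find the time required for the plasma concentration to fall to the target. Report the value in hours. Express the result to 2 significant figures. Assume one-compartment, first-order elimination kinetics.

C₀ = Dose / Vd = 275.0 / 259 = 1.062 mg/L
k = ln2 / t½ = 0.693147 / 42.3 = 0.01639 h⁻¹
t = ln(C₀ / C) / k = ln(1.062 / 0.455) / 0.01639
  = ln(2.334) / 0.01639 = 0.8476 / 0.01639 = 51.71 h

52 h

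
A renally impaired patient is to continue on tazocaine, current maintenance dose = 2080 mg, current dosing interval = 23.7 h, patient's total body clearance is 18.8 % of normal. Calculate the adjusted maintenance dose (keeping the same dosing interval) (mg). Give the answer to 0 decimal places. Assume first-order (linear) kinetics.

391 mg

To keep the same average steady-state level, dosing rate must scale with clearance.
CL ratio = 18.8 / 100 = 0.1880
New dose (same interval) = 2080 × 0.1880 = 391.0 mg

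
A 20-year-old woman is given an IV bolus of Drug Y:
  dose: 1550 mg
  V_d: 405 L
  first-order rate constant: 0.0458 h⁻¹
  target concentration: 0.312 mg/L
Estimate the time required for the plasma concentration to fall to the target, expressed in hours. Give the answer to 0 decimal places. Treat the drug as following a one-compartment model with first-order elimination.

55 h

C₀ = Dose / Vd = 1550 / 405 = 3.827 mg/L
t = ln(C₀ / C) / k = ln(3.827 / 0.312) / 0.04580
  = ln(12.27) / 0.04580 = 2.507 / 0.04580 = 54.74 h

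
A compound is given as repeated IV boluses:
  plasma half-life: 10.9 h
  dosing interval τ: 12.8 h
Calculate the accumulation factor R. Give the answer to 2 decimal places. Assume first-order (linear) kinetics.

k = ln2 / t½ = 0.693147 / 10.9 = 0.06359 h⁻¹
e^(−kτ) = e^(−0.06359 × 12.8) = 0.4431
Accumulation ratio R = 1 / (1 − e^(−kτ)) = 1 / (1 − 0.4431) = 1.796

1.80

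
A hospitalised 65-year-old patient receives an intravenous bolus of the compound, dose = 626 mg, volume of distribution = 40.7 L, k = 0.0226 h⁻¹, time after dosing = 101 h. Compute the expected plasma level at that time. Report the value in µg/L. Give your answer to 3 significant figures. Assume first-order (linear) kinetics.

1570 µg/L

C₀ = Dose / Vd = 626.0 / 40.7 = 15.38 mg/L
C = C₀ · e^(−k·t) = 15.38 × e^(−0.02260 × 101)
  = 15.38 × 0.1020 = 1.569 mg/L
Convert: 1.569 mg/L × 1000 = 1569 µg/L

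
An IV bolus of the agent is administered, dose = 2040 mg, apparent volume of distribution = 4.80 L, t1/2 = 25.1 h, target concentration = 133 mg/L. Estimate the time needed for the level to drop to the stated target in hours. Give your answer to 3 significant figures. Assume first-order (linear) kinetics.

42.1 h

C₀ = Dose / Vd = 2040 / 4.80 = 425.0 mg/L
k = ln2 / t½ = 0.693147 / 25.1 = 0.02762 h⁻¹
t = ln(C₀ / C) / k = ln(425.0 / 133) / 0.02762
  = ln(3.195) / 0.02762 = 1.162 / 0.02762 = 42.07 h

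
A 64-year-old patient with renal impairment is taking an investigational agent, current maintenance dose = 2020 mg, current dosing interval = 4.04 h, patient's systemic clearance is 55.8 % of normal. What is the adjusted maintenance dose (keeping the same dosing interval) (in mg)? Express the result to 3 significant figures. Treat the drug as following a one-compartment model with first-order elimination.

To keep the same average steady-state level, dosing rate must scale with clearance.
CL ratio = 55.8 / 100 = 0.5580
New dose (same interval) = 2020 × 0.5580 = 1127 mg

1130 mg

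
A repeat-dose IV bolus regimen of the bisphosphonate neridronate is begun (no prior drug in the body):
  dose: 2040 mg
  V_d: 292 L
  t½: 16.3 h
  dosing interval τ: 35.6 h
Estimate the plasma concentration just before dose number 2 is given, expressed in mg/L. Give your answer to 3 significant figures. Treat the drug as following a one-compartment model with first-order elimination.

C₀ per dose = Dose / Vd = 2040 / 292 = 6.986 mg/L
k = ln2 / t½ = 0.693147 / 16.3 = 0.04252 h⁻¹
Fraction remaining after one interval: r = e^(−kτ) = e^(−0.04252 × 35.6) = 0.2201
Before dose 2, 1 dose has been given (aged 1τ).
C_trough = C₀ × r = 6.986 × 0.2201 = 1.538 mg/L

1.54 mg/L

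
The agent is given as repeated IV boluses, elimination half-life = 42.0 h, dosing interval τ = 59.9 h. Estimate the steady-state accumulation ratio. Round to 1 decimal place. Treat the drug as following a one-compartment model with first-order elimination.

1.6

k = ln2 / t½ = 0.693147 / 42.0 = 0.01650 h⁻¹
e^(−kτ) = e^(−0.01650 × 59.9) = 0.3722
Accumulation ratio R = 1 / (1 − e^(−kτ)) = 1 / (1 − 0.3722) = 1.593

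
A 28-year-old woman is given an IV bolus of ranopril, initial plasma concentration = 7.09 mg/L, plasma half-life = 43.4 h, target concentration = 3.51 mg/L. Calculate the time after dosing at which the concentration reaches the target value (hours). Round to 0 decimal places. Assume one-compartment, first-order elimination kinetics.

k = ln2 / t½ = 0.693147 / 43.4 = 0.01597 h⁻¹
t = ln(C₀ / C) / k = ln(7.090 / 3.51) / 0.01597
  = ln(2.020) / 0.01597 = 0.7031 / 0.01597 = 44.03 h

44 h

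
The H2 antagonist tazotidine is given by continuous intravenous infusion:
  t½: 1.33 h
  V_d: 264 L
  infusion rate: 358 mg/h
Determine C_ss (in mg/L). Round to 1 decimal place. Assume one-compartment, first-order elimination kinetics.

2.6 mg/L

k = ln2 / t½ = 0.693147 / 1.33 = 0.5212 h⁻¹
CL = k × Vd = 0.5212 × 264 = 137.6 L/h
At steady state Css = R₀ / CL = 358 / 137.6 = 2.602 mg/L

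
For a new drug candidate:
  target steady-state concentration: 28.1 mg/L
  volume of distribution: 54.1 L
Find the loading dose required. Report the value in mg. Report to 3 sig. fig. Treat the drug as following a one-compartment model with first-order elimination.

LD = Css × Vd = 28.1 × 54.1 = 1520 mg

1520 mg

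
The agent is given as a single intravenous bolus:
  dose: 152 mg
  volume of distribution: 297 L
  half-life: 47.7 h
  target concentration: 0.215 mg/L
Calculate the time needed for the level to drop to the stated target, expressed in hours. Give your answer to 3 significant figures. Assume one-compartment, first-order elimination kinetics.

59.7 h

C₀ = Dose / Vd = 152.0 / 297 = 0.5118 mg/L
k = ln2 / t½ = 0.693147 / 47.7 = 0.01453 h⁻¹
t = ln(C₀ / C) / k = ln(0.5118 / 0.215) / 0.01453
  = ln(2.380) / 0.01453 = 0.8671 / 0.01453 = 59.68 h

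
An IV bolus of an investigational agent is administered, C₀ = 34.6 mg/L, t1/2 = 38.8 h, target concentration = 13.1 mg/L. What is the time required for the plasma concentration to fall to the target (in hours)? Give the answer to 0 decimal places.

54 h

k = ln2 / t½ = 0.693147 / 38.8 = 0.01786 h⁻¹
t = ln(C₀ / C) / k = ln(34.60 / 13.1) / 0.01786
  = ln(2.641) / 0.01786 = 0.9712 / 0.01786 = 54.38 h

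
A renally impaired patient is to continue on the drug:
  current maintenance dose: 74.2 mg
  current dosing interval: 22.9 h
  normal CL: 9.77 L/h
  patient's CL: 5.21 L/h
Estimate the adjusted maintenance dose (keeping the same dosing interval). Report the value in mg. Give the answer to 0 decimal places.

40 mg

To keep the same average steady-state level, dosing rate must scale with clearance.
CL ratio = 5.21 / 9.77 = 0.5333
New dose (same interval) = 74.2 × 0.5333 = 39.57 mg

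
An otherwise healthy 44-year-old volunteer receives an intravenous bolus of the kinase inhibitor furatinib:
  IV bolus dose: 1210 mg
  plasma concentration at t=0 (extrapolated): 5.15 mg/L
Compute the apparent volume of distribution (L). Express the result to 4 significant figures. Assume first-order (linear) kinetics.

Vd = Dose / C₀ = 1210 / 5.15 = 235.0 L

235.0 L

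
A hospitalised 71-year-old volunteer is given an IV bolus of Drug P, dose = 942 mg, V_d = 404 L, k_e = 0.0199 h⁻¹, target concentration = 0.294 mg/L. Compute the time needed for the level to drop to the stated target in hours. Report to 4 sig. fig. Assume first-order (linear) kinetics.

104.1 h

C₀ = Dose / Vd = 942.0 / 404 = 2.332 mg/L
t = ln(C₀ / C) / k = ln(2.332 / 0.294) / 0.01990
  = ln(7.932) / 0.01990 = 2.071 / 0.01990 = 104.1 h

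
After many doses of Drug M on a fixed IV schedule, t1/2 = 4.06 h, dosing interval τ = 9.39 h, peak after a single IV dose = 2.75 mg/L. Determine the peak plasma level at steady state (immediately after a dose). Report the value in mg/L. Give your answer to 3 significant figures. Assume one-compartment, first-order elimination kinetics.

3.44 mg/L

k = ln2 / t½ = 0.693147 / 4.06 = 0.1707 h⁻¹
e^(−kτ) = e^(−0.1707 × 9.39) = 0.2013
Accumulation ratio R = 1 / (1 − e^(−kτ)) = 1 / (1 − 0.2013) = 1.252
Steady-state peak = C₀ × R = 2.75 × 1.252 = 3.443 mg/L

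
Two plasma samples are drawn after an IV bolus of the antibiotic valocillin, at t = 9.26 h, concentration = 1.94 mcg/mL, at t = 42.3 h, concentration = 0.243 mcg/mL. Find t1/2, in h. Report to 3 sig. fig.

k = ln(C₁/C₂) / (t₂ − t₁) = ln(1.94/0.243) / (42.3 − 9.26)
  = 2.077 / 33.04 = 0.06286 h⁻¹
t½ = ln2 / k = 0.693147 / 0.06286 = 11.03 h

11.0 h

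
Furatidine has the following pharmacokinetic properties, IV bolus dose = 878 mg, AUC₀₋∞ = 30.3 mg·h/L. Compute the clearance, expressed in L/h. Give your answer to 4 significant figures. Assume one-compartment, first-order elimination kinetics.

28.98 L/h

CL = Dose / AUC = 878 / 30.3 = 28.98 L/h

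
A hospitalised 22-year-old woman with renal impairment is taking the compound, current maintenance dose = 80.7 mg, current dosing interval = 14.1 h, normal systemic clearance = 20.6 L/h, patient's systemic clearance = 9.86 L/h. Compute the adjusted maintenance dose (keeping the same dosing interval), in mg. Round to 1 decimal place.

38.6 mg

To keep the same average steady-state level, dosing rate must scale with clearance.
CL ratio = 9.86 / 20.6 = 0.4786
New dose (same interval) = 80.7 × 0.4786 = 38.62 mg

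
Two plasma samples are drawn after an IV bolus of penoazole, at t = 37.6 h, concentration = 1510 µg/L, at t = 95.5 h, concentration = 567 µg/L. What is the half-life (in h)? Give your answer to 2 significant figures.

41 h

k = ln(C₁/C₂) / (t₂ − t₁) = ln(1510/567) / (95.5 − 37.6)
  = 0.9795 / 57.90 = 0.01692 h⁻¹
t½ = ln2 / k = 0.693147 / 0.01692 = 40.97 h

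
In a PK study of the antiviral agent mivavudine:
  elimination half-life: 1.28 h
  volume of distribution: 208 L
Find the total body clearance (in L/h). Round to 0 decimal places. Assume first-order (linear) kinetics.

k = ln2 / t½ = 0.693147 / 1.28 = 0.5415 h⁻¹
CL = k × Vd = 0.5415 × 208 = 112.6 L/h

113 L/h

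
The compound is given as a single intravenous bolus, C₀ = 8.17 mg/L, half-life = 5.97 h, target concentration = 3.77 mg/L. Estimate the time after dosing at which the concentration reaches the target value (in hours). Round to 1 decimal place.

k = ln2 / t½ = 0.693147 / 5.97 = 0.1161 h⁻¹
t = ln(C₀ / C) / k = ln(8.170 / 3.77) / 0.1161
  = ln(2.167) / 0.1161 = 0.7733 / 0.1161 = 6.661 h

6.7 h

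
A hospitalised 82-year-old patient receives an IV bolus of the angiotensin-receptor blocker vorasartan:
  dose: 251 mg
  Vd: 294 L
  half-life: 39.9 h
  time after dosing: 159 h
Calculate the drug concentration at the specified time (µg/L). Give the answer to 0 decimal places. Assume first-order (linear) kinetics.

54 µg/L

C₀ = Dose / Vd = 251.0 / 294 = 0.8537 mg/L
k = ln2 / t½ = 0.693147 / 39.9 = 0.01737 h⁻¹
C = C₀ · e^(−k·t) = 0.8537 × e^(−0.01737 × 159)
  = 0.8537 × 0.06318 = 0.05394 mg/L
Convert: 0.05394 mg/L × 1000 = 53.94 µg/L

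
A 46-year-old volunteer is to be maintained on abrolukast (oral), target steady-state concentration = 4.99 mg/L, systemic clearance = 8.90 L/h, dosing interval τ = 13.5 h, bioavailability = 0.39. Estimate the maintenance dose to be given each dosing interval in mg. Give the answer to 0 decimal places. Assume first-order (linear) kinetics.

At steady state, F × (Dose/τ) = Css × CL.
Dose = Css × CL × τ / F = 4.99 × 8.900 × 13.5 / 0.39 = 1537 mg

1537 mg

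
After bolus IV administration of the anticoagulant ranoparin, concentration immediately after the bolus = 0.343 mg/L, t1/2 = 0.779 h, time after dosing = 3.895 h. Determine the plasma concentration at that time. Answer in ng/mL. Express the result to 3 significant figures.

10.7 ng/mL

k = ln2 / t½ = 0.693147 / 0.779 = 0.8898 h⁻¹
t / t½ = 3.895 / 0.779 = 5 half-lives
C = C₀ × (1/2)^5 = 0.3430 × 0.03125 = 0.01072 mg/L
Convert: 0.01072 mg/L × 1000 = 10.72 ng/mL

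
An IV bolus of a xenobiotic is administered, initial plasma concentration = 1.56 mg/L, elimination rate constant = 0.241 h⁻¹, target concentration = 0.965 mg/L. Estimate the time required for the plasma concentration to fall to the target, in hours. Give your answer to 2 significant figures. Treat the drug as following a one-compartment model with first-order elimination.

2.0 h

t = ln(C₀ / C) / k = ln(1.560 / 0.965) / 0.2410
  = ln(1.617) / 0.2410 = 0.4806 / 0.2410 = 1.994 h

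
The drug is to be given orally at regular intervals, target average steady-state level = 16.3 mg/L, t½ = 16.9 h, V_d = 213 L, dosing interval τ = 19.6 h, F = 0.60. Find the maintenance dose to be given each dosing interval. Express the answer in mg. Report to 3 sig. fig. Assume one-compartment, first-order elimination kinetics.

4650 mg

k = ln2 / t½ = 0.693147 / 16.9 = 0.04101 h⁻¹
CL = k × Vd = 0.04101 × 213 = 8.735 L/h
At steady state, F × (Dose/τ) = Css × CL.
Dose = Css × CL × τ / F = 16.3 × 8.735 × 19.6 / 0.60 = 4651 mg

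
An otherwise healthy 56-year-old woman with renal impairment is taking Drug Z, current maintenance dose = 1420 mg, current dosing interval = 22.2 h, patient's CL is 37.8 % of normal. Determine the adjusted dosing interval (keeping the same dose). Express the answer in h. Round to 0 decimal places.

To keep the same average steady-state level, dosing rate must scale with clearance.
CL ratio = 37.8 / 100 = 0.3780
New interval (same dose) = 22.2 / 0.3780 = 58.73 h

59 h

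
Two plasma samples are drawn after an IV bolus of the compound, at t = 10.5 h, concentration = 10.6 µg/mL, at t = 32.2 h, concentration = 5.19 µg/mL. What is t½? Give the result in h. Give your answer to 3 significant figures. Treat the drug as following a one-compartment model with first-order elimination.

k = ln(C₁/C₂) / (t₂ − t₁) = ln(10.6/5.19) / (32.2 − 10.5)
  = 0.7141 / 21.70 = 0.03291 h⁻¹
t½ = ln2 / k = 0.693147 / 0.03291 = 21.06 h

21.1 h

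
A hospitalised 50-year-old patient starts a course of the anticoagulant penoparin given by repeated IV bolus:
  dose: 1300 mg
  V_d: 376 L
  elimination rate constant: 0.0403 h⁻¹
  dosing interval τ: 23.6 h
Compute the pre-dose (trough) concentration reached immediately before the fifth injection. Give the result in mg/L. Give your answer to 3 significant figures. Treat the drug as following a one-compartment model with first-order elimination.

2.13 mg/L

C₀ per dose = Dose / Vd = 1300 / 376 = 3.457 mg/L
Fraction remaining after one interval: r = e^(−kτ) = e^(−0.04030 × 23.6) = 0.3863
Before dose 5, 4 doses have been given (aged 1τ, 2τ, 3τ, 4τ).
C_trough = C₀ × (r + r² + … + r^4) = C₀ × r(1−r^4)/(1−r)
        = 3.457 × 0.3863 × (1 − 0.02227) / (1 − 0.3863) = 2.128 mg/L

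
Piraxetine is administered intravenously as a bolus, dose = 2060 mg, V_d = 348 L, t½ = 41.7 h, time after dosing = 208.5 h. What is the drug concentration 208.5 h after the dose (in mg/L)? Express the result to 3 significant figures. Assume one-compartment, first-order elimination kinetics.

C₀ = Dose / Vd = 2060 / 348 = 5.920 mg/L
k = ln2 / t½ = 0.693147 / 41.7 = 0.01662 h⁻¹
t / t½ = 208.5 / 41.7 = 5 half-lives
C = C₀ × (1/2)^5 = 5.920 × 0.03125 = 0.1850 mg/L

0.185 mg/L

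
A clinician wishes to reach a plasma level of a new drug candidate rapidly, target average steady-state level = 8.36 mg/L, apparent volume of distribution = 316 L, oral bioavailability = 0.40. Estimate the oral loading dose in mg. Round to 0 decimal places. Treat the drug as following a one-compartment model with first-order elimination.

LD = Css × Vd / F = 8.36 × 316 / 0.40 = 6604 mg

6604 mg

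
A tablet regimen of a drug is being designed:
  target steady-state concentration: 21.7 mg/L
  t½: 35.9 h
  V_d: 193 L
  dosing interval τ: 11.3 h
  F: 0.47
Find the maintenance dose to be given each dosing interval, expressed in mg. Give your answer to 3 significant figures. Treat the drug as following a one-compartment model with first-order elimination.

1940 mg

k = ln2 / t½ = 0.693147 / 35.9 = 0.01931 h⁻¹
CL = k × Vd = 0.01931 × 193 = 3.727 L/h
At steady state, F × (Dose/τ) = Css × CL.
Dose = Css × CL × τ / F = 21.7 × 3.727 × 11.3 / 0.47 = 1944 mg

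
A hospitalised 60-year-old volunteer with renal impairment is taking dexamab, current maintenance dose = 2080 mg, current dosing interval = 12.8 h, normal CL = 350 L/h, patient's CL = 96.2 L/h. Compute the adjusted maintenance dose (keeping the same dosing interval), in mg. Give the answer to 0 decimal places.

572 mg

To keep the same average steady-state level, dosing rate must scale with clearance.
CL ratio = 96.2 / 350 = 0.2749
New dose (same interval) = 2080 × 0.2749 = 571.8 mg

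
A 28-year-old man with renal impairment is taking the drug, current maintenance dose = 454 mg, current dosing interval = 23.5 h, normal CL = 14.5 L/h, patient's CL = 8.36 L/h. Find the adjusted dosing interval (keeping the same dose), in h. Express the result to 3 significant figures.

40.8 h

To keep the same average steady-state level, dosing rate must scale with clearance.
CL ratio = 8.36 / 14.5 = 0.5766
New interval (same dose) = 23.5 / 0.5766 = 40.76 h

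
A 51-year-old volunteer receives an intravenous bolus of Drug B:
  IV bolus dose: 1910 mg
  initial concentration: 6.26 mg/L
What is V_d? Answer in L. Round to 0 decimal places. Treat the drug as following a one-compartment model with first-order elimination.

305 L

Vd = Dose / C₀ = 1910 / 6.26 = 305.1 L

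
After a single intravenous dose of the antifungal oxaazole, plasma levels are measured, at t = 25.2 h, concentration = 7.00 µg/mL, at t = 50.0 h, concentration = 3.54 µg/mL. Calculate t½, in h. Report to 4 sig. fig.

k = ln(C₁/C₂) / (t₂ − t₁) = ln(7.00/3.54) / (50.0 − 25.2)
  = 0.6818 / 24.80 = 0.02749 h⁻¹
t½ = ln2 / k = 0.693147 / 0.02749 = 25.21 h

25.21 h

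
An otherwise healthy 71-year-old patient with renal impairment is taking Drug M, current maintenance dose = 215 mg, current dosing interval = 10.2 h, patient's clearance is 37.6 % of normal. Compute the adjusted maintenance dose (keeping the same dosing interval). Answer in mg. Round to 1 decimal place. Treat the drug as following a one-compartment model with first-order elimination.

To keep the same average steady-state level, dosing rate must scale with clearance.
CL ratio = 37.6 / 100 = 0.3760
New dose (same interval) = 215 × 0.3760 = 80.84 mg

80.8 mg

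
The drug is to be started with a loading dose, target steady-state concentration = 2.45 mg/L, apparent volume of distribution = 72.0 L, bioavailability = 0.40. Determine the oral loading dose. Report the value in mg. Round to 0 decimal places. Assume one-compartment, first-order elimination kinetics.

LD = Css × Vd / F = 2.45 × 72.0 / 0.40 = 441.0 mg

441 mg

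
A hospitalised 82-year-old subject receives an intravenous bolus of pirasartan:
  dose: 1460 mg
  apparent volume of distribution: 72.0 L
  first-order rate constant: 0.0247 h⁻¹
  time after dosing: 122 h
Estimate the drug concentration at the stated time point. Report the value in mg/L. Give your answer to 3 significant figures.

C₀ = Dose / Vd = 1460 / 72.0 = 20.28 mg/L
C = C₀ · e^(−k·t) = 20.28 × e^(−0.02470 × 122)
  = 20.28 × 0.04912 = 0.9962 mg/L

0.996 mg/L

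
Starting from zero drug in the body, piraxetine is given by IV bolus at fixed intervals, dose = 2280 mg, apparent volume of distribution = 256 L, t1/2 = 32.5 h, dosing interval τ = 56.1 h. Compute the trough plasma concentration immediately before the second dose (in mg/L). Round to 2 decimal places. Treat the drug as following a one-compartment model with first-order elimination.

2.69 mg/L

C₀ per dose = Dose / Vd = 2280 / 256 = 8.906 mg/L
k = ln2 / t½ = 0.693147 / 32.5 = 0.02133 h⁻¹
Fraction remaining after one interval: r = e^(−kτ) = e^(−0.02133 × 56.1) = 0.3022
Before dose 2, 1 dose has been given (aged 1τ).
C_trough = C₀ × r = 8.906 × 0.3022 = 2.691 mg/L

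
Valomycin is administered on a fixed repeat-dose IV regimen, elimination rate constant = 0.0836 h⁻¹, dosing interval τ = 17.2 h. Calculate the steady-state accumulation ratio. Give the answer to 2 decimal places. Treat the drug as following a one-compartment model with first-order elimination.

e^(−kτ) = e^(−0.08360 × 17.2) = 0.2374
Accumulation ratio R = 1 / (1 − e^(−kτ)) = 1 / (1 − 0.2374) = 1.311

1.31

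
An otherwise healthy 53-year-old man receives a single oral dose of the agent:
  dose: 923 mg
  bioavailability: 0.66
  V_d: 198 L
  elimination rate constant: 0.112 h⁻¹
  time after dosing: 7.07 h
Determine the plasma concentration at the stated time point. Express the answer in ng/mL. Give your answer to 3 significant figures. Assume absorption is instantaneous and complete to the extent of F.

Amount reaching circulation = F × Dose = 0.66 × 923.0 = 609.2 mg
C₀ = F·Dose / Vd = 609.2 / 198 = 3.077 mg/L
C = C₀ · e^(−k·t) = 3.077 × e^(−0.1120 × 7.07)
  = 3.077 × 0.4530 = 1.394 mg/L
Convert: 1.394 mg/L × 1000 = 1394 ng/mL

1390 ng/mL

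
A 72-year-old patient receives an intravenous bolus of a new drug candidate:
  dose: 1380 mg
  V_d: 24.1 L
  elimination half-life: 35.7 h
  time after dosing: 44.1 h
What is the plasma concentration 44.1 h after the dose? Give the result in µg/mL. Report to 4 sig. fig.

C₀ = Dose / Vd = 1380 / 24.1 = 57.26 mg/L
k = ln2 / t½ = 0.693147 / 35.7 = 0.01942 h⁻¹
C = C₀ · e^(−k·t) = 57.26 × e^(−0.01942 × 44.1)
  = 57.26 × 0.4247 = 24.32 mg/L
(24.32 mg/L = 24.32 µg/mL)

24.32 µg/mL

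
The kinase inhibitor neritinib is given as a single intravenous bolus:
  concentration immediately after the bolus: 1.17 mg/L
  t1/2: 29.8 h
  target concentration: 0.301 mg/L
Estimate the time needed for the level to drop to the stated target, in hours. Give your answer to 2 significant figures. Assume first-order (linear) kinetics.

58 h

k = ln2 / t½ = 0.693147 / 29.8 = 0.02326 h⁻¹
t = ln(C₀ / C) / k = ln(1.170 / 0.301) / 0.02326
  = ln(3.887) / 0.02326 = 1.358 / 0.02326 = 58.38 h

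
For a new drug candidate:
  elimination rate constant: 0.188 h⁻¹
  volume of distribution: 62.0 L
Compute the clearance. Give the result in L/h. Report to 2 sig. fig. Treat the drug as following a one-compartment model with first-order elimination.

CL = k × Vd = 0.188 × 62.0 = 11.66 L/h

12 L/h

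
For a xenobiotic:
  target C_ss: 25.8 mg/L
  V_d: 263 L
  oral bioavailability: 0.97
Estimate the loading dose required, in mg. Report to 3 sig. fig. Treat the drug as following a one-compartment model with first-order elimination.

LD = Css × Vd / F = 25.8 × 263 / 0.97 = 6995 mg

7000 mg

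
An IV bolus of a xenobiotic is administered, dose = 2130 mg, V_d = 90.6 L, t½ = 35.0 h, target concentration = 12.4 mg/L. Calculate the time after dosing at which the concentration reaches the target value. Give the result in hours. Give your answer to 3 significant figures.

32.3 h

C₀ = Dose / Vd = 2130 / 90.6 = 23.51 mg/L
k = ln2 / t½ = 0.693147 / 35.0 = 0.01980 h⁻¹
t = ln(C₀ / C) / k = ln(23.51 / 12.4) / 0.01980
  = ln(1.896) / 0.01980 = 0.6397 / 0.01980 = 32.31 h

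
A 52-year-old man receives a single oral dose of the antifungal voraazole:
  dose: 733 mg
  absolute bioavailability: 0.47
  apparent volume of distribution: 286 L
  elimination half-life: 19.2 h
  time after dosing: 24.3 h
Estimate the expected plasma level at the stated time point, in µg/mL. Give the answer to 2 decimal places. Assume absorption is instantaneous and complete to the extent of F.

Amount reaching circulation = F × Dose = 0.47 × 733.0 = 344.5 mg
C₀ = F·Dose / Vd = 344.5 / 286 = 1.205 mg/L
k = ln2 / t½ = 0.693147 / 19.2 = 0.03610 h⁻¹
C = C₀ · e^(−k·t) = 1.205 × e^(−0.03610 × 24.3)
  = 1.205 × 0.4159 = 0.5012 mg/L
(0.5012 mg/L = 0.5012 µg/mL)

0.50 µg/mL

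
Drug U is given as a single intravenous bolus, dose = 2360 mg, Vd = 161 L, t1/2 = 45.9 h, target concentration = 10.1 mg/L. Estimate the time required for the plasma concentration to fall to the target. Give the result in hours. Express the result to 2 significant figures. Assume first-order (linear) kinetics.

C₀ = Dose / Vd = 2360 / 161 = 14.66 mg/L
k = ln2 / t½ = 0.693147 / 45.9 = 0.01510 h⁻¹
t = ln(C₀ / C) / k = ln(14.66 / 10.1) / 0.01510
  = ln(1.451) / 0.01510 = 0.3723 / 0.01510 = 24.66 h

25 h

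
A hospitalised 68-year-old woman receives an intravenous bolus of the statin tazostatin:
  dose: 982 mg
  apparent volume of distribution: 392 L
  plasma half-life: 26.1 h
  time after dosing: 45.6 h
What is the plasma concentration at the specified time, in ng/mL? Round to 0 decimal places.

C₀ = Dose / Vd = 982.0 / 392 = 2.505 mg/L
k = ln2 / t½ = 0.693147 / 26.1 = 0.02656 h⁻¹
C = C₀ · e^(−k·t) = 2.505 × e^(−0.02656 × 45.6)
  = 2.505 × 0.2979 = 0.7462 mg/L
Convert: 0.7462 mg/L × 1000 = 746.2 ng/mL

746 ng/mL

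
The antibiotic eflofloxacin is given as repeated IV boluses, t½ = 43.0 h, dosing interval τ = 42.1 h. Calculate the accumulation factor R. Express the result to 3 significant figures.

k = ln2 / t½ = 0.693147 / 43.0 = 0.01612 h⁻¹
e^(−kτ) = e^(−0.01612 × 42.1) = 0.5073
Accumulation ratio R = 1 / (1 − e^(−kτ)) = 1 / (1 − 0.5073) = 2.030

2.03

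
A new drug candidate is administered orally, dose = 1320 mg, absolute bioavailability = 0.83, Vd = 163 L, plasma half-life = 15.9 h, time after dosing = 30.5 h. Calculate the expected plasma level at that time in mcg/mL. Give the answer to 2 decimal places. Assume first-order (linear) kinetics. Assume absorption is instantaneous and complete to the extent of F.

1.78 mcg/mL

Amount reaching circulation = F × Dose = 0.83 × 1320 = 1096 mg
C₀ = F·Dose / Vd = 1096 / 163 = 6.724 mg/L
k = ln2 / t½ = 0.693147 / 15.9 = 0.04359 h⁻¹
C = C₀ · e^(−k·t) = 6.724 × e^(−0.04359 × 30.5)
  = 6.724 × 0.2646 = 1.779 mg/L
(1.779 mg/L = 1.779 mcg/mL)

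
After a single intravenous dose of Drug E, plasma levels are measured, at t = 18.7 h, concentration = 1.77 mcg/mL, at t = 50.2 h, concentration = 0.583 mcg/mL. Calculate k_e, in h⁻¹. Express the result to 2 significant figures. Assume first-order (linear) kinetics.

0.035 h⁻¹

k = ln(C₁/C₂) / (t₂ − t₁) = ln(1.77/0.583) / (50.2 − 18.7)
  = 1.111 / 31.50 = 0.03527 h⁻¹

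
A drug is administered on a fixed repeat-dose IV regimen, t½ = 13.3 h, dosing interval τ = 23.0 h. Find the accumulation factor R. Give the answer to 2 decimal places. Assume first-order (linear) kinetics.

1.43

k = ln2 / t½ = 0.693147 / 13.3 = 0.05212 h⁻¹
e^(−kτ) = e^(−0.05212 × 23.0) = 0.3016
Accumulation ratio R = 1 / (1 − e^(−kτ)) = 1 / (1 − 0.3016) = 1.432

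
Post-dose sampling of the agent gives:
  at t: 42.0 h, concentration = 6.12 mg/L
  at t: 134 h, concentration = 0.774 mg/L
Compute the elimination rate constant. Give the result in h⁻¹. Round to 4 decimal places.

0.0225 h⁻¹

k = ln(C₁/C₂) / (t₂ − t₁) = ln(6.12/0.774) / (134 − 42.0)
  = 2.068 / 92.00 = 0.02248 h⁻¹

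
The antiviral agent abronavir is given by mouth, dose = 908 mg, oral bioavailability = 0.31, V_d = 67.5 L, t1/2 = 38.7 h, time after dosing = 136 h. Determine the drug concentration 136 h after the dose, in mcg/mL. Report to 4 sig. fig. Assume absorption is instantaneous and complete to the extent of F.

Amount reaching circulation = F × Dose = 0.31 × 908.0 = 281.5 mg
C₀ = F·Dose / Vd = 281.5 / 67.5 = 4.170 mg/L
k = ln2 / t½ = 0.693147 / 38.7 = 0.01791 h⁻¹
C = C₀ · e^(−k·t) = 4.170 × e^(−0.01791 × 136)
  = 4.170 × 0.08753 = 0.3650 mg/L
(0.3650 mg/L = 0.3650 mcg/mL)

0.3650 mcg/mL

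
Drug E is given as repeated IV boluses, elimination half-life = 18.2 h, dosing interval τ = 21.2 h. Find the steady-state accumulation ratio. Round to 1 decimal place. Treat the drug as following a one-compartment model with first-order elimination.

k = ln2 / t½ = 0.693147 / 18.2 = 0.03809 h⁻¹
e^(−kτ) = e^(−0.03809 × 21.2) = 0.4460
Accumulation ratio R = 1 / (1 − e^(−kτ)) = 1 / (1 − 0.4460) = 1.805

1.8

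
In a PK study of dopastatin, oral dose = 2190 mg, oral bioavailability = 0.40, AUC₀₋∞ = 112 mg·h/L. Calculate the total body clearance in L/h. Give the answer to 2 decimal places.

7.82 L/h

CL = F·Dose / AUC = 0.40 × 2190 / 112 = 7.821 L/h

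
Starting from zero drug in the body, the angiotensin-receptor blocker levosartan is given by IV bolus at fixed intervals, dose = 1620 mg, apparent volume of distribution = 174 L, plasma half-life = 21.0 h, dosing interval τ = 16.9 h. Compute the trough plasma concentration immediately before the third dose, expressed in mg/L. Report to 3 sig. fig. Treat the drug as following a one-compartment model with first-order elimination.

C₀ per dose = Dose / Vd = 1620 / 174 = 9.310 mg/L
k = ln2 / t½ = 0.693147 / 21.0 = 0.03301 h⁻¹
Fraction remaining after one interval: r = e^(−kτ) = e^(−0.03301 × 16.9) = 0.5724
Before dose 3, 2 doses have been given (aged 1τ, 2τ).
C_trough = C₀ × (r + r²) = 9.310 × (0.5724 + 0.3276) = 8.379 mg/L

8.38 mg/L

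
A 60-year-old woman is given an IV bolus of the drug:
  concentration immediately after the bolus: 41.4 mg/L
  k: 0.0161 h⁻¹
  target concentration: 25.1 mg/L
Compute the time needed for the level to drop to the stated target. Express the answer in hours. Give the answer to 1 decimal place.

t = ln(C₀ / C) / k = ln(41.40 / 25.1) / 0.01610
  = ln(1.649) / 0.01610 = 0.5002 / 0.01610 = 31.07 h

31.1 h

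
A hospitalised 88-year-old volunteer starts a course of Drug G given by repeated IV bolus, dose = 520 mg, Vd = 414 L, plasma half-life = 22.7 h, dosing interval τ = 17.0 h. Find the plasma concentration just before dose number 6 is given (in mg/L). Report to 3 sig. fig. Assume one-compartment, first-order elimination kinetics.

1.71 mg/L

C₀ per dose = Dose / Vd = 520 / 414 = 1.256 mg/L
k = ln2 / t½ = 0.693147 / 22.7 = 0.03054 h⁻¹
Fraction remaining after one interval: r = e^(−kτ) = e^(−0.03054 × 17.0) = 0.5950
Before dose 6, 5 doses have been given (aged 1τ, 2τ, 3τ, 4τ, 5τ).
C_trough = C₀ × (r + r² + … + r^5) = C₀ × r(1−r^5)/(1−r)
        = 1.256 × 0.5950 × (1 − 0.07457) / (1 − 0.5950) = 1.708 mg/L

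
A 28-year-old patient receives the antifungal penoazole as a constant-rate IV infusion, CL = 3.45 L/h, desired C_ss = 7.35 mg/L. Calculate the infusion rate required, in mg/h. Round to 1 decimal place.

25.4 mg/h

At steady state, infusion rate R₀ = Css × CL = 7.35 × 3.450 = 25.36 mg/h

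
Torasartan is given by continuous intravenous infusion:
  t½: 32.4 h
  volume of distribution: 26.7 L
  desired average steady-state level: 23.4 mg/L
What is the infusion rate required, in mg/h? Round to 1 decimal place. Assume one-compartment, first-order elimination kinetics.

13.4 mg/h

k = ln2 / t½ = 0.693147 / 32.4 = 0.02139 h⁻¹
CL = k × Vd = 0.02139 × 26.7 = 0.5711 L/h
At steady state, infusion rate R₀ = Css × CL = 23.4 × 0.5711 = 13.36 mg/h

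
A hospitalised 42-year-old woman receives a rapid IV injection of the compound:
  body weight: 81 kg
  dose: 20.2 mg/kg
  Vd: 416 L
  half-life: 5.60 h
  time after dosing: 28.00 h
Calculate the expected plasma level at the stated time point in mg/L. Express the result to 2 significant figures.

Total dose = 20.2 × 81 = 1636 mg
C₀ = Dose / Vd = 1636 / 416 = 3.933 mg/L
k = ln2 / t½ = 0.693147 / 5.60 = 0.1238 h⁻¹
t / t½ = 28.00 / 5.60 = 5 half-lives
C = C₀ × (1/2)^5 = 3.933 × 0.03125 = 0.1229 mg/L

0.12 mg/L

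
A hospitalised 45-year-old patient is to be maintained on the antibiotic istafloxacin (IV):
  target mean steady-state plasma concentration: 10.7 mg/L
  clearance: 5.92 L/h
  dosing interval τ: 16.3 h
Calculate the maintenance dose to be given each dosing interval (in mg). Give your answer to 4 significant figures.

1033 mg

At steady state, Dose/τ = Css × CL.
Dose = Css × CL × τ = 10.7 × 5.920 × 16.3 = 1033 mg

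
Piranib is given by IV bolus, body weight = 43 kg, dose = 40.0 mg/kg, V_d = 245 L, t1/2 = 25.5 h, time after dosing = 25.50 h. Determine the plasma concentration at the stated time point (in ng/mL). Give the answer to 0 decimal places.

Total dose = 40.0 × 43 = 1720 mg
C₀ = Dose / Vd = 1720 / 245 = 7.020 mg/L
k = ln2 / t½ = 0.693147 / 25.5 = 0.02718 h⁻¹
t / t½ = 25.50 / 25.5 = 1 half-lives
C = C₀ × (1/2)^1 = 7.020 × 0.5000 = 3.510 mg/L
Convert: 3.510 mg/L × 1000 = 3510 ng/mL

3510 ng/mL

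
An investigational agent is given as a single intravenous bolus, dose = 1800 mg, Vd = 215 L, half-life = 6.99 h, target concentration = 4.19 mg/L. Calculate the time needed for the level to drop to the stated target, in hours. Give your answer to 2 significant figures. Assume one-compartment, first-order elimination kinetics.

C₀ = Dose / Vd = 1800 / 215 = 8.372 mg/L
k = ln2 / t½ = 0.693147 / 6.99 = 0.09916 h⁻¹
t = ln(C₀ / C) / k = ln(8.372 / 4.19) / 0.09916
  = ln(1.998) / 0.09916 = 0.6921 / 0.09916 = 6.980 h

7.0 h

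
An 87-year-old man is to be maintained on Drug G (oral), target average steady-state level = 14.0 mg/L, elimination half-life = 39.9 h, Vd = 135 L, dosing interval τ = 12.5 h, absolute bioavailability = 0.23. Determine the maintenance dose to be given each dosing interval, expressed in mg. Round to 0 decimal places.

k = ln2 / t½ = 0.693147 / 39.9 = 0.01737 h⁻¹
CL = k × Vd = 0.01737 × 135 = 2.345 L/h
At steady state, F × (Dose/τ) = Css × CL.
Dose = Css × CL × τ / F = 14.0 × 2.345 × 12.5 / 0.23 = 1784 mg

1784 mg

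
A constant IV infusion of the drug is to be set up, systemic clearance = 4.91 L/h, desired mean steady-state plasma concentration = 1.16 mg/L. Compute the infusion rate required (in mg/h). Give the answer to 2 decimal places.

At steady state, infusion rate R₀ = Css × CL = 1.16 × 4.910 = 5.696 mg/h

5.70 mg/h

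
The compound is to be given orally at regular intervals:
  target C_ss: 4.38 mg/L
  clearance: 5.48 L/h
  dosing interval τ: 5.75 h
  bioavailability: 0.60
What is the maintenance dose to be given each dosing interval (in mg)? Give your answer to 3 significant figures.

230 mg

At steady state, F × (Dose/τ) = Css × CL.
Dose = Css × CL × τ / F = 4.38 × 5.480 × 5.75 / 0.60 = 230.0 mg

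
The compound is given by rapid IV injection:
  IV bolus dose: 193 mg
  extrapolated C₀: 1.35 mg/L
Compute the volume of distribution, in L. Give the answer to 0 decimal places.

143 L

Vd = Dose / C₀ = 193.0 / 1.35 = 143.0 L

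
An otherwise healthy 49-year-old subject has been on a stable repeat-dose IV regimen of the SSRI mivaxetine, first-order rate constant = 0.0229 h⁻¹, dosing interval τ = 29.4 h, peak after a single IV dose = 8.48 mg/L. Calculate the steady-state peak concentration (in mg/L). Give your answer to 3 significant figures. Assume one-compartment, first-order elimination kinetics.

e^(−kτ) = e^(−0.02290 × 29.4) = 0.5100
Accumulation ratio R = 1 / (1 − e^(−kτ)) = 1 / (1 − 0.5100) = 2.041
Steady-state peak = C₀ × R = 8.48 × 2.041 = 17.31 mg/L

17.3 mg/L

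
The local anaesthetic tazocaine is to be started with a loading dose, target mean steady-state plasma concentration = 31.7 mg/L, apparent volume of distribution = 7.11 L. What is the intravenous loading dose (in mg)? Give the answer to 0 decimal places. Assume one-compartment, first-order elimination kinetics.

225 mg

LD = Css × Vd = 31.7 × 7.11 = 225.4 mg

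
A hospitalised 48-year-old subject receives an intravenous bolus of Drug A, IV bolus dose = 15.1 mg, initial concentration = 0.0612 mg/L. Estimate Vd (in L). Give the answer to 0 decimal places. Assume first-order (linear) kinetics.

Vd = Dose / C₀ = 15.10 / 0.0612 = 246.7 L

247 L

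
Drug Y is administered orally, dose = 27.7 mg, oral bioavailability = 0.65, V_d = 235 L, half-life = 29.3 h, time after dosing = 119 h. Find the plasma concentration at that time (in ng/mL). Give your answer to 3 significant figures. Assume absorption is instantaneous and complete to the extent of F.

4.59 ng/mL

Amount reaching circulation = F × Dose = 0.65 × 27.70 = 18.01 mg
C₀ = F·Dose / Vd = 18.01 / 235 = 0.07664 mg/L
k = ln2 / t½ = 0.693147 / 29.3 = 0.02366 h⁻¹
C = C₀ · e^(−k·t) = 0.07664 × e^(−0.02366 × 119)
  = 0.07664 × 0.05987 = 0.004588 mg/L
Convert: 0.004588 mg/L × 1000 = 4.588 ng/mL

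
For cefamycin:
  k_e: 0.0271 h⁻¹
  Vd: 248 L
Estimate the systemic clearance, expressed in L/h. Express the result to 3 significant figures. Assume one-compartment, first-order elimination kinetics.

CL = k × Vd = 0.0271 × 248 = 6.721 L/h

6.72 L/h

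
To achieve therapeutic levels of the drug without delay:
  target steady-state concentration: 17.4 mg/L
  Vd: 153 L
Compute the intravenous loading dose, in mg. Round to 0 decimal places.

2662 mg

LD = Css × Vd = 17.4 × 153 = 2662 mg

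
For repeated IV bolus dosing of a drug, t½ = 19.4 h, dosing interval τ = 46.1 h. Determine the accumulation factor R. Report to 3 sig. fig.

1.24

k = ln2 / t½ = 0.693147 / 19.4 = 0.03573 h⁻¹
e^(−kτ) = e^(−0.03573 × 46.1) = 0.1926
Accumulation ratio R = 1 / (1 − e^(−kτ)) = 1 / (1 − 0.1926) = 1.239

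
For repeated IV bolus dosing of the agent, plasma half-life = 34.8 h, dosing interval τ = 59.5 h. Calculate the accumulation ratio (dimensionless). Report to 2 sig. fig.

1.4

k = ln2 / t½ = 0.693147 / 34.8 = 0.01992 h⁻¹
e^(−kτ) = e^(−0.01992 × 59.5) = 0.3057
Accumulation ratio R = 1 / (1 − e^(−kτ)) = 1 / (1 − 0.3057) = 1.440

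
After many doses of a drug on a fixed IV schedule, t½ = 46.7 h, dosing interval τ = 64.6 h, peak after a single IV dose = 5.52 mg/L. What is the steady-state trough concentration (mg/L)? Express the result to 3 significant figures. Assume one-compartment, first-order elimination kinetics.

k = ln2 / t½ = 0.693147 / 46.7 = 0.01484 h⁻¹
e^(−kτ) = e^(−0.01484 × 64.6) = 0.3834
Accumulation ratio R = 1 / (1 − e^(−kτ)) = 1 / (1 − 0.3834) = 1.622
Steady-state trough = C₀ × R × e^(−kτ) = 5.52 × 1.622 × 0.3834 = 3.433 mg/L

3.43 mg/L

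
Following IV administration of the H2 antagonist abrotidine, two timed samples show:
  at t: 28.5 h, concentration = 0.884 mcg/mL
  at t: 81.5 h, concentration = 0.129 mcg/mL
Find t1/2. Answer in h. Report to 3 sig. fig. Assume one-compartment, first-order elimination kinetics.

k = ln(C₁/C₂) / (t₂ − t₁) = ln(0.884/0.129) / (81.5 − 28.5)
  = 1.925 / 53.00 = 0.03632 h⁻¹
t½ = ln2 / k = 0.693147 / 0.03632 = 19.08 h

19.1 h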